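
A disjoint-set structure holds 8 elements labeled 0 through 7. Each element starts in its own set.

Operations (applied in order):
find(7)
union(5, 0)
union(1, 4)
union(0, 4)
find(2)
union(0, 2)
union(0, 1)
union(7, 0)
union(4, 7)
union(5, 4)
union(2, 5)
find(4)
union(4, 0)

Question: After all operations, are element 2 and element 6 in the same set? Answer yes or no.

Answer: no

Derivation:
Step 1: find(7) -> no change; set of 7 is {7}
Step 2: union(5, 0) -> merged; set of 5 now {0, 5}
Step 3: union(1, 4) -> merged; set of 1 now {1, 4}
Step 4: union(0, 4) -> merged; set of 0 now {0, 1, 4, 5}
Step 5: find(2) -> no change; set of 2 is {2}
Step 6: union(0, 2) -> merged; set of 0 now {0, 1, 2, 4, 5}
Step 7: union(0, 1) -> already same set; set of 0 now {0, 1, 2, 4, 5}
Step 8: union(7, 0) -> merged; set of 7 now {0, 1, 2, 4, 5, 7}
Step 9: union(4, 7) -> already same set; set of 4 now {0, 1, 2, 4, 5, 7}
Step 10: union(5, 4) -> already same set; set of 5 now {0, 1, 2, 4, 5, 7}
Step 11: union(2, 5) -> already same set; set of 2 now {0, 1, 2, 4, 5, 7}
Step 12: find(4) -> no change; set of 4 is {0, 1, 2, 4, 5, 7}
Step 13: union(4, 0) -> already same set; set of 4 now {0, 1, 2, 4, 5, 7}
Set of 2: {0, 1, 2, 4, 5, 7}; 6 is not a member.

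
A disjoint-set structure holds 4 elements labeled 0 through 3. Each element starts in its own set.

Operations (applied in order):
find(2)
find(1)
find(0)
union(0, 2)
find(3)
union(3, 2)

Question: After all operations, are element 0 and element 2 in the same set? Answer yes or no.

Step 1: find(2) -> no change; set of 2 is {2}
Step 2: find(1) -> no change; set of 1 is {1}
Step 3: find(0) -> no change; set of 0 is {0}
Step 4: union(0, 2) -> merged; set of 0 now {0, 2}
Step 5: find(3) -> no change; set of 3 is {3}
Step 6: union(3, 2) -> merged; set of 3 now {0, 2, 3}
Set of 0: {0, 2, 3}; 2 is a member.

Answer: yes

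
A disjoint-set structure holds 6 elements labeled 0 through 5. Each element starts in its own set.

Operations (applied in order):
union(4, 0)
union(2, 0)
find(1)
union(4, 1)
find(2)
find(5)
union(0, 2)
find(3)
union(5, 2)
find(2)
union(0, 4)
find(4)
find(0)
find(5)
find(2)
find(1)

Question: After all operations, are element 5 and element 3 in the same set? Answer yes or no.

Answer: no

Derivation:
Step 1: union(4, 0) -> merged; set of 4 now {0, 4}
Step 2: union(2, 0) -> merged; set of 2 now {0, 2, 4}
Step 3: find(1) -> no change; set of 1 is {1}
Step 4: union(4, 1) -> merged; set of 4 now {0, 1, 2, 4}
Step 5: find(2) -> no change; set of 2 is {0, 1, 2, 4}
Step 6: find(5) -> no change; set of 5 is {5}
Step 7: union(0, 2) -> already same set; set of 0 now {0, 1, 2, 4}
Step 8: find(3) -> no change; set of 3 is {3}
Step 9: union(5, 2) -> merged; set of 5 now {0, 1, 2, 4, 5}
Step 10: find(2) -> no change; set of 2 is {0, 1, 2, 4, 5}
Step 11: union(0, 4) -> already same set; set of 0 now {0, 1, 2, 4, 5}
Step 12: find(4) -> no change; set of 4 is {0, 1, 2, 4, 5}
Step 13: find(0) -> no change; set of 0 is {0, 1, 2, 4, 5}
Step 14: find(5) -> no change; set of 5 is {0, 1, 2, 4, 5}
Step 15: find(2) -> no change; set of 2 is {0, 1, 2, 4, 5}
Step 16: find(1) -> no change; set of 1 is {0, 1, 2, 4, 5}
Set of 5: {0, 1, 2, 4, 5}; 3 is not a member.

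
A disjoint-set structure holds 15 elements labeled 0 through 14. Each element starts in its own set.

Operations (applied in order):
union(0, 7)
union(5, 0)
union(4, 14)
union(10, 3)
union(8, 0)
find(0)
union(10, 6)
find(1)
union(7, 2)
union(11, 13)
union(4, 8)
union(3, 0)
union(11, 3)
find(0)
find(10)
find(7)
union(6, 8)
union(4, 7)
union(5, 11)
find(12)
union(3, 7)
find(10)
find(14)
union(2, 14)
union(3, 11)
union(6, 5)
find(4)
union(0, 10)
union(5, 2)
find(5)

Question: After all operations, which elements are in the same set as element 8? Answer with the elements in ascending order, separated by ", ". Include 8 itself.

Answer: 0, 2, 3, 4, 5, 6, 7, 8, 10, 11, 13, 14

Derivation:
Step 1: union(0, 7) -> merged; set of 0 now {0, 7}
Step 2: union(5, 0) -> merged; set of 5 now {0, 5, 7}
Step 3: union(4, 14) -> merged; set of 4 now {4, 14}
Step 4: union(10, 3) -> merged; set of 10 now {3, 10}
Step 5: union(8, 0) -> merged; set of 8 now {0, 5, 7, 8}
Step 6: find(0) -> no change; set of 0 is {0, 5, 7, 8}
Step 7: union(10, 6) -> merged; set of 10 now {3, 6, 10}
Step 8: find(1) -> no change; set of 1 is {1}
Step 9: union(7, 2) -> merged; set of 7 now {0, 2, 5, 7, 8}
Step 10: union(11, 13) -> merged; set of 11 now {11, 13}
Step 11: union(4, 8) -> merged; set of 4 now {0, 2, 4, 5, 7, 8, 14}
Step 12: union(3, 0) -> merged; set of 3 now {0, 2, 3, 4, 5, 6, 7, 8, 10, 14}
Step 13: union(11, 3) -> merged; set of 11 now {0, 2, 3, 4, 5, 6, 7, 8, 10, 11, 13, 14}
Step 14: find(0) -> no change; set of 0 is {0, 2, 3, 4, 5, 6, 7, 8, 10, 11, 13, 14}
Step 15: find(10) -> no change; set of 10 is {0, 2, 3, 4, 5, 6, 7, 8, 10, 11, 13, 14}
Step 16: find(7) -> no change; set of 7 is {0, 2, 3, 4, 5, 6, 7, 8, 10, 11, 13, 14}
Step 17: union(6, 8) -> already same set; set of 6 now {0, 2, 3, 4, 5, 6, 7, 8, 10, 11, 13, 14}
Step 18: union(4, 7) -> already same set; set of 4 now {0, 2, 3, 4, 5, 6, 7, 8, 10, 11, 13, 14}
Step 19: union(5, 11) -> already same set; set of 5 now {0, 2, 3, 4, 5, 6, 7, 8, 10, 11, 13, 14}
Step 20: find(12) -> no change; set of 12 is {12}
Step 21: union(3, 7) -> already same set; set of 3 now {0, 2, 3, 4, 5, 6, 7, 8, 10, 11, 13, 14}
Step 22: find(10) -> no change; set of 10 is {0, 2, 3, 4, 5, 6, 7, 8, 10, 11, 13, 14}
Step 23: find(14) -> no change; set of 14 is {0, 2, 3, 4, 5, 6, 7, 8, 10, 11, 13, 14}
Step 24: union(2, 14) -> already same set; set of 2 now {0, 2, 3, 4, 5, 6, 7, 8, 10, 11, 13, 14}
Step 25: union(3, 11) -> already same set; set of 3 now {0, 2, 3, 4, 5, 6, 7, 8, 10, 11, 13, 14}
Step 26: union(6, 5) -> already same set; set of 6 now {0, 2, 3, 4, 5, 6, 7, 8, 10, 11, 13, 14}
Step 27: find(4) -> no change; set of 4 is {0, 2, 3, 4, 5, 6, 7, 8, 10, 11, 13, 14}
Step 28: union(0, 10) -> already same set; set of 0 now {0, 2, 3, 4, 5, 6, 7, 8, 10, 11, 13, 14}
Step 29: union(5, 2) -> already same set; set of 5 now {0, 2, 3, 4, 5, 6, 7, 8, 10, 11, 13, 14}
Step 30: find(5) -> no change; set of 5 is {0, 2, 3, 4, 5, 6, 7, 8, 10, 11, 13, 14}
Component of 8: {0, 2, 3, 4, 5, 6, 7, 8, 10, 11, 13, 14}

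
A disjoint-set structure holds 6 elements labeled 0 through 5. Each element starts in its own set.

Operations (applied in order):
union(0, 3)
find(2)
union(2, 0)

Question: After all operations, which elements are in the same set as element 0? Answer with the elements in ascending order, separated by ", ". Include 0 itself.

Step 1: union(0, 3) -> merged; set of 0 now {0, 3}
Step 2: find(2) -> no change; set of 2 is {2}
Step 3: union(2, 0) -> merged; set of 2 now {0, 2, 3}
Component of 0: {0, 2, 3}

Answer: 0, 2, 3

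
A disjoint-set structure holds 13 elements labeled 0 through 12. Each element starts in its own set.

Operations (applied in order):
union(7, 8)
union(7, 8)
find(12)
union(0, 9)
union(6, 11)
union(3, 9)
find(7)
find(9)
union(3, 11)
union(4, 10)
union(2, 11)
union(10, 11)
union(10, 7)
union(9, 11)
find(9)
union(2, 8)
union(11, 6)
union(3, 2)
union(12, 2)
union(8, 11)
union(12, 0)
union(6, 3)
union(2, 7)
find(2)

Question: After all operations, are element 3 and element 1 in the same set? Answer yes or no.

Answer: no

Derivation:
Step 1: union(7, 8) -> merged; set of 7 now {7, 8}
Step 2: union(7, 8) -> already same set; set of 7 now {7, 8}
Step 3: find(12) -> no change; set of 12 is {12}
Step 4: union(0, 9) -> merged; set of 0 now {0, 9}
Step 5: union(6, 11) -> merged; set of 6 now {6, 11}
Step 6: union(3, 9) -> merged; set of 3 now {0, 3, 9}
Step 7: find(7) -> no change; set of 7 is {7, 8}
Step 8: find(9) -> no change; set of 9 is {0, 3, 9}
Step 9: union(3, 11) -> merged; set of 3 now {0, 3, 6, 9, 11}
Step 10: union(4, 10) -> merged; set of 4 now {4, 10}
Step 11: union(2, 11) -> merged; set of 2 now {0, 2, 3, 6, 9, 11}
Step 12: union(10, 11) -> merged; set of 10 now {0, 2, 3, 4, 6, 9, 10, 11}
Step 13: union(10, 7) -> merged; set of 10 now {0, 2, 3, 4, 6, 7, 8, 9, 10, 11}
Step 14: union(9, 11) -> already same set; set of 9 now {0, 2, 3, 4, 6, 7, 8, 9, 10, 11}
Step 15: find(9) -> no change; set of 9 is {0, 2, 3, 4, 6, 7, 8, 9, 10, 11}
Step 16: union(2, 8) -> already same set; set of 2 now {0, 2, 3, 4, 6, 7, 8, 9, 10, 11}
Step 17: union(11, 6) -> already same set; set of 11 now {0, 2, 3, 4, 6, 7, 8, 9, 10, 11}
Step 18: union(3, 2) -> already same set; set of 3 now {0, 2, 3, 4, 6, 7, 8, 9, 10, 11}
Step 19: union(12, 2) -> merged; set of 12 now {0, 2, 3, 4, 6, 7, 8, 9, 10, 11, 12}
Step 20: union(8, 11) -> already same set; set of 8 now {0, 2, 3, 4, 6, 7, 8, 9, 10, 11, 12}
Step 21: union(12, 0) -> already same set; set of 12 now {0, 2, 3, 4, 6, 7, 8, 9, 10, 11, 12}
Step 22: union(6, 3) -> already same set; set of 6 now {0, 2, 3, 4, 6, 7, 8, 9, 10, 11, 12}
Step 23: union(2, 7) -> already same set; set of 2 now {0, 2, 3, 4, 6, 7, 8, 9, 10, 11, 12}
Step 24: find(2) -> no change; set of 2 is {0, 2, 3, 4, 6, 7, 8, 9, 10, 11, 12}
Set of 3: {0, 2, 3, 4, 6, 7, 8, 9, 10, 11, 12}; 1 is not a member.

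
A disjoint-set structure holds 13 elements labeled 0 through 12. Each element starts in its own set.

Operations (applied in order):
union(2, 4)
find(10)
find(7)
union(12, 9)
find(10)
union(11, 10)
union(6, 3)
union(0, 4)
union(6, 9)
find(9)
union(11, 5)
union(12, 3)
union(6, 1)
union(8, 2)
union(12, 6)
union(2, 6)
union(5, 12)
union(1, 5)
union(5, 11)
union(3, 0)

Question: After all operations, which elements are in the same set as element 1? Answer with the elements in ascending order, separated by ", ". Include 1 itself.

Answer: 0, 1, 2, 3, 4, 5, 6, 8, 9, 10, 11, 12

Derivation:
Step 1: union(2, 4) -> merged; set of 2 now {2, 4}
Step 2: find(10) -> no change; set of 10 is {10}
Step 3: find(7) -> no change; set of 7 is {7}
Step 4: union(12, 9) -> merged; set of 12 now {9, 12}
Step 5: find(10) -> no change; set of 10 is {10}
Step 6: union(11, 10) -> merged; set of 11 now {10, 11}
Step 7: union(6, 3) -> merged; set of 6 now {3, 6}
Step 8: union(0, 4) -> merged; set of 0 now {0, 2, 4}
Step 9: union(6, 9) -> merged; set of 6 now {3, 6, 9, 12}
Step 10: find(9) -> no change; set of 9 is {3, 6, 9, 12}
Step 11: union(11, 5) -> merged; set of 11 now {5, 10, 11}
Step 12: union(12, 3) -> already same set; set of 12 now {3, 6, 9, 12}
Step 13: union(6, 1) -> merged; set of 6 now {1, 3, 6, 9, 12}
Step 14: union(8, 2) -> merged; set of 8 now {0, 2, 4, 8}
Step 15: union(12, 6) -> already same set; set of 12 now {1, 3, 6, 9, 12}
Step 16: union(2, 6) -> merged; set of 2 now {0, 1, 2, 3, 4, 6, 8, 9, 12}
Step 17: union(5, 12) -> merged; set of 5 now {0, 1, 2, 3, 4, 5, 6, 8, 9, 10, 11, 12}
Step 18: union(1, 5) -> already same set; set of 1 now {0, 1, 2, 3, 4, 5, 6, 8, 9, 10, 11, 12}
Step 19: union(5, 11) -> already same set; set of 5 now {0, 1, 2, 3, 4, 5, 6, 8, 9, 10, 11, 12}
Step 20: union(3, 0) -> already same set; set of 3 now {0, 1, 2, 3, 4, 5, 6, 8, 9, 10, 11, 12}
Component of 1: {0, 1, 2, 3, 4, 5, 6, 8, 9, 10, 11, 12}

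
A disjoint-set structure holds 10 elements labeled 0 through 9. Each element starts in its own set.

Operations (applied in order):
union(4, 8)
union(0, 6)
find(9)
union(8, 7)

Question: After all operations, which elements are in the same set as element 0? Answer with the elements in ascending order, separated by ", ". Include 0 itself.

Step 1: union(4, 8) -> merged; set of 4 now {4, 8}
Step 2: union(0, 6) -> merged; set of 0 now {0, 6}
Step 3: find(9) -> no change; set of 9 is {9}
Step 4: union(8, 7) -> merged; set of 8 now {4, 7, 8}
Component of 0: {0, 6}

Answer: 0, 6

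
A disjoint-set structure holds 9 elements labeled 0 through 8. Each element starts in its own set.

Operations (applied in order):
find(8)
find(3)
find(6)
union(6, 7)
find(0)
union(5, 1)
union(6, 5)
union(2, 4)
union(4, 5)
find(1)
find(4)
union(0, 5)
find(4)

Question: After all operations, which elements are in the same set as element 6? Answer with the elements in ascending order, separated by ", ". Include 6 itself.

Step 1: find(8) -> no change; set of 8 is {8}
Step 2: find(3) -> no change; set of 3 is {3}
Step 3: find(6) -> no change; set of 6 is {6}
Step 4: union(6, 7) -> merged; set of 6 now {6, 7}
Step 5: find(0) -> no change; set of 0 is {0}
Step 6: union(5, 1) -> merged; set of 5 now {1, 5}
Step 7: union(6, 5) -> merged; set of 6 now {1, 5, 6, 7}
Step 8: union(2, 4) -> merged; set of 2 now {2, 4}
Step 9: union(4, 5) -> merged; set of 4 now {1, 2, 4, 5, 6, 7}
Step 10: find(1) -> no change; set of 1 is {1, 2, 4, 5, 6, 7}
Step 11: find(4) -> no change; set of 4 is {1, 2, 4, 5, 6, 7}
Step 12: union(0, 5) -> merged; set of 0 now {0, 1, 2, 4, 5, 6, 7}
Step 13: find(4) -> no change; set of 4 is {0, 1, 2, 4, 5, 6, 7}
Component of 6: {0, 1, 2, 4, 5, 6, 7}

Answer: 0, 1, 2, 4, 5, 6, 7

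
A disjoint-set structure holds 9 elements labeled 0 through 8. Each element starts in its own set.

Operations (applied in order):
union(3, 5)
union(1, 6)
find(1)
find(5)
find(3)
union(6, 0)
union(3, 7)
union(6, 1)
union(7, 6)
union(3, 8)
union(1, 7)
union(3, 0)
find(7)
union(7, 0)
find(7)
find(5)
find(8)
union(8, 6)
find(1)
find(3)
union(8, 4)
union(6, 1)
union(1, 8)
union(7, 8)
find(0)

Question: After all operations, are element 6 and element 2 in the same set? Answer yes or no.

Answer: no

Derivation:
Step 1: union(3, 5) -> merged; set of 3 now {3, 5}
Step 2: union(1, 6) -> merged; set of 1 now {1, 6}
Step 3: find(1) -> no change; set of 1 is {1, 6}
Step 4: find(5) -> no change; set of 5 is {3, 5}
Step 5: find(3) -> no change; set of 3 is {3, 5}
Step 6: union(6, 0) -> merged; set of 6 now {0, 1, 6}
Step 7: union(3, 7) -> merged; set of 3 now {3, 5, 7}
Step 8: union(6, 1) -> already same set; set of 6 now {0, 1, 6}
Step 9: union(7, 6) -> merged; set of 7 now {0, 1, 3, 5, 6, 7}
Step 10: union(3, 8) -> merged; set of 3 now {0, 1, 3, 5, 6, 7, 8}
Step 11: union(1, 7) -> already same set; set of 1 now {0, 1, 3, 5, 6, 7, 8}
Step 12: union(3, 0) -> already same set; set of 3 now {0, 1, 3, 5, 6, 7, 8}
Step 13: find(7) -> no change; set of 7 is {0, 1, 3, 5, 6, 7, 8}
Step 14: union(7, 0) -> already same set; set of 7 now {0, 1, 3, 5, 6, 7, 8}
Step 15: find(7) -> no change; set of 7 is {0, 1, 3, 5, 6, 7, 8}
Step 16: find(5) -> no change; set of 5 is {0, 1, 3, 5, 6, 7, 8}
Step 17: find(8) -> no change; set of 8 is {0, 1, 3, 5, 6, 7, 8}
Step 18: union(8, 6) -> already same set; set of 8 now {0, 1, 3, 5, 6, 7, 8}
Step 19: find(1) -> no change; set of 1 is {0, 1, 3, 5, 6, 7, 8}
Step 20: find(3) -> no change; set of 3 is {0, 1, 3, 5, 6, 7, 8}
Step 21: union(8, 4) -> merged; set of 8 now {0, 1, 3, 4, 5, 6, 7, 8}
Step 22: union(6, 1) -> already same set; set of 6 now {0, 1, 3, 4, 5, 6, 7, 8}
Step 23: union(1, 8) -> already same set; set of 1 now {0, 1, 3, 4, 5, 6, 7, 8}
Step 24: union(7, 8) -> already same set; set of 7 now {0, 1, 3, 4, 5, 6, 7, 8}
Step 25: find(0) -> no change; set of 0 is {0, 1, 3, 4, 5, 6, 7, 8}
Set of 6: {0, 1, 3, 4, 5, 6, 7, 8}; 2 is not a member.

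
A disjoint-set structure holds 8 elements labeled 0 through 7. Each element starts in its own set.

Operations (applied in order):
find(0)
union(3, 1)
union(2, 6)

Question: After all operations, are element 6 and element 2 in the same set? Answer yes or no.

Answer: yes

Derivation:
Step 1: find(0) -> no change; set of 0 is {0}
Step 2: union(3, 1) -> merged; set of 3 now {1, 3}
Step 3: union(2, 6) -> merged; set of 2 now {2, 6}
Set of 6: {2, 6}; 2 is a member.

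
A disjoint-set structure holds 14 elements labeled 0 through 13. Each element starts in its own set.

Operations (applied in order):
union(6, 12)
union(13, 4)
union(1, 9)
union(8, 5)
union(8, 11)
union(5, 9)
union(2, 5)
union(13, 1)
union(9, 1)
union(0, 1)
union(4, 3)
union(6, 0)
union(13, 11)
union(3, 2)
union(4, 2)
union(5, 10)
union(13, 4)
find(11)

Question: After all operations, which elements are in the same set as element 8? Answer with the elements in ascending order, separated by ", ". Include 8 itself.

Answer: 0, 1, 2, 3, 4, 5, 6, 8, 9, 10, 11, 12, 13

Derivation:
Step 1: union(6, 12) -> merged; set of 6 now {6, 12}
Step 2: union(13, 4) -> merged; set of 13 now {4, 13}
Step 3: union(1, 9) -> merged; set of 1 now {1, 9}
Step 4: union(8, 5) -> merged; set of 8 now {5, 8}
Step 5: union(8, 11) -> merged; set of 8 now {5, 8, 11}
Step 6: union(5, 9) -> merged; set of 5 now {1, 5, 8, 9, 11}
Step 7: union(2, 5) -> merged; set of 2 now {1, 2, 5, 8, 9, 11}
Step 8: union(13, 1) -> merged; set of 13 now {1, 2, 4, 5, 8, 9, 11, 13}
Step 9: union(9, 1) -> already same set; set of 9 now {1, 2, 4, 5, 8, 9, 11, 13}
Step 10: union(0, 1) -> merged; set of 0 now {0, 1, 2, 4, 5, 8, 9, 11, 13}
Step 11: union(4, 3) -> merged; set of 4 now {0, 1, 2, 3, 4, 5, 8, 9, 11, 13}
Step 12: union(6, 0) -> merged; set of 6 now {0, 1, 2, 3, 4, 5, 6, 8, 9, 11, 12, 13}
Step 13: union(13, 11) -> already same set; set of 13 now {0, 1, 2, 3, 4, 5, 6, 8, 9, 11, 12, 13}
Step 14: union(3, 2) -> already same set; set of 3 now {0, 1, 2, 3, 4, 5, 6, 8, 9, 11, 12, 13}
Step 15: union(4, 2) -> already same set; set of 4 now {0, 1, 2, 3, 4, 5, 6, 8, 9, 11, 12, 13}
Step 16: union(5, 10) -> merged; set of 5 now {0, 1, 2, 3, 4, 5, 6, 8, 9, 10, 11, 12, 13}
Step 17: union(13, 4) -> already same set; set of 13 now {0, 1, 2, 3, 4, 5, 6, 8, 9, 10, 11, 12, 13}
Step 18: find(11) -> no change; set of 11 is {0, 1, 2, 3, 4, 5, 6, 8, 9, 10, 11, 12, 13}
Component of 8: {0, 1, 2, 3, 4, 5, 6, 8, 9, 10, 11, 12, 13}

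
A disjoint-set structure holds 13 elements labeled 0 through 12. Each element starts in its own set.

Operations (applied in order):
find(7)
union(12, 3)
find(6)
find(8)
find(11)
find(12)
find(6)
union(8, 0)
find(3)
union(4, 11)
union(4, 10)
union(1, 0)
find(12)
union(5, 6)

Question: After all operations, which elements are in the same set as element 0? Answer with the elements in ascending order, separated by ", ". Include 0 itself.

Step 1: find(7) -> no change; set of 7 is {7}
Step 2: union(12, 3) -> merged; set of 12 now {3, 12}
Step 3: find(6) -> no change; set of 6 is {6}
Step 4: find(8) -> no change; set of 8 is {8}
Step 5: find(11) -> no change; set of 11 is {11}
Step 6: find(12) -> no change; set of 12 is {3, 12}
Step 7: find(6) -> no change; set of 6 is {6}
Step 8: union(8, 0) -> merged; set of 8 now {0, 8}
Step 9: find(3) -> no change; set of 3 is {3, 12}
Step 10: union(4, 11) -> merged; set of 4 now {4, 11}
Step 11: union(4, 10) -> merged; set of 4 now {4, 10, 11}
Step 12: union(1, 0) -> merged; set of 1 now {0, 1, 8}
Step 13: find(12) -> no change; set of 12 is {3, 12}
Step 14: union(5, 6) -> merged; set of 5 now {5, 6}
Component of 0: {0, 1, 8}

Answer: 0, 1, 8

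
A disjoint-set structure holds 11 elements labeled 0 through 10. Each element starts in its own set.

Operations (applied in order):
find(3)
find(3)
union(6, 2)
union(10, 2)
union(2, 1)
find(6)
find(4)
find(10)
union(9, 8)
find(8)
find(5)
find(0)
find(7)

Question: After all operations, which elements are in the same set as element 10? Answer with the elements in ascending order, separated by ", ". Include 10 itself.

Step 1: find(3) -> no change; set of 3 is {3}
Step 2: find(3) -> no change; set of 3 is {3}
Step 3: union(6, 2) -> merged; set of 6 now {2, 6}
Step 4: union(10, 2) -> merged; set of 10 now {2, 6, 10}
Step 5: union(2, 1) -> merged; set of 2 now {1, 2, 6, 10}
Step 6: find(6) -> no change; set of 6 is {1, 2, 6, 10}
Step 7: find(4) -> no change; set of 4 is {4}
Step 8: find(10) -> no change; set of 10 is {1, 2, 6, 10}
Step 9: union(9, 8) -> merged; set of 9 now {8, 9}
Step 10: find(8) -> no change; set of 8 is {8, 9}
Step 11: find(5) -> no change; set of 5 is {5}
Step 12: find(0) -> no change; set of 0 is {0}
Step 13: find(7) -> no change; set of 7 is {7}
Component of 10: {1, 2, 6, 10}

Answer: 1, 2, 6, 10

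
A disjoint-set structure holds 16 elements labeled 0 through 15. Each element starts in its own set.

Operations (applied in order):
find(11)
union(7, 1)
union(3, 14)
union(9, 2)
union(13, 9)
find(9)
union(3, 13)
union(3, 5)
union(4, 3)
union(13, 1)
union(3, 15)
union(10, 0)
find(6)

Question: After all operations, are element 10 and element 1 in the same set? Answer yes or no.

Answer: no

Derivation:
Step 1: find(11) -> no change; set of 11 is {11}
Step 2: union(7, 1) -> merged; set of 7 now {1, 7}
Step 3: union(3, 14) -> merged; set of 3 now {3, 14}
Step 4: union(9, 2) -> merged; set of 9 now {2, 9}
Step 5: union(13, 9) -> merged; set of 13 now {2, 9, 13}
Step 6: find(9) -> no change; set of 9 is {2, 9, 13}
Step 7: union(3, 13) -> merged; set of 3 now {2, 3, 9, 13, 14}
Step 8: union(3, 5) -> merged; set of 3 now {2, 3, 5, 9, 13, 14}
Step 9: union(4, 3) -> merged; set of 4 now {2, 3, 4, 5, 9, 13, 14}
Step 10: union(13, 1) -> merged; set of 13 now {1, 2, 3, 4, 5, 7, 9, 13, 14}
Step 11: union(3, 15) -> merged; set of 3 now {1, 2, 3, 4, 5, 7, 9, 13, 14, 15}
Step 12: union(10, 0) -> merged; set of 10 now {0, 10}
Step 13: find(6) -> no change; set of 6 is {6}
Set of 10: {0, 10}; 1 is not a member.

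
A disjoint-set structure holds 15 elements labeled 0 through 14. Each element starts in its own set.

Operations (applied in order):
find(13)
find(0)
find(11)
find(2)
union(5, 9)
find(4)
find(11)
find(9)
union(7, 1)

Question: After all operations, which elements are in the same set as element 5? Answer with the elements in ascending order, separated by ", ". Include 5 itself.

Answer: 5, 9

Derivation:
Step 1: find(13) -> no change; set of 13 is {13}
Step 2: find(0) -> no change; set of 0 is {0}
Step 3: find(11) -> no change; set of 11 is {11}
Step 4: find(2) -> no change; set of 2 is {2}
Step 5: union(5, 9) -> merged; set of 5 now {5, 9}
Step 6: find(4) -> no change; set of 4 is {4}
Step 7: find(11) -> no change; set of 11 is {11}
Step 8: find(9) -> no change; set of 9 is {5, 9}
Step 9: union(7, 1) -> merged; set of 7 now {1, 7}
Component of 5: {5, 9}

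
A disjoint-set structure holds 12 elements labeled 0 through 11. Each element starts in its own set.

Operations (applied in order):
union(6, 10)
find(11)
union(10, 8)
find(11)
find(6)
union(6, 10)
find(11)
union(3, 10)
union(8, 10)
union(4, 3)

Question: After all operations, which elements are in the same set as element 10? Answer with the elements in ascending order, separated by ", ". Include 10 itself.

Step 1: union(6, 10) -> merged; set of 6 now {6, 10}
Step 2: find(11) -> no change; set of 11 is {11}
Step 3: union(10, 8) -> merged; set of 10 now {6, 8, 10}
Step 4: find(11) -> no change; set of 11 is {11}
Step 5: find(6) -> no change; set of 6 is {6, 8, 10}
Step 6: union(6, 10) -> already same set; set of 6 now {6, 8, 10}
Step 7: find(11) -> no change; set of 11 is {11}
Step 8: union(3, 10) -> merged; set of 3 now {3, 6, 8, 10}
Step 9: union(8, 10) -> already same set; set of 8 now {3, 6, 8, 10}
Step 10: union(4, 3) -> merged; set of 4 now {3, 4, 6, 8, 10}
Component of 10: {3, 4, 6, 8, 10}

Answer: 3, 4, 6, 8, 10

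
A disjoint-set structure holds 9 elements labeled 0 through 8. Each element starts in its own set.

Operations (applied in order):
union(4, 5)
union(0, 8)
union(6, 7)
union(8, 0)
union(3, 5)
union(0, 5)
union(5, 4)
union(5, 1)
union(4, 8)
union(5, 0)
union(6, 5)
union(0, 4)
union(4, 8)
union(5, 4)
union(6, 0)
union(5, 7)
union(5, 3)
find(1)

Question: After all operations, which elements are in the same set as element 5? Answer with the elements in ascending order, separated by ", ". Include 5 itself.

Step 1: union(4, 5) -> merged; set of 4 now {4, 5}
Step 2: union(0, 8) -> merged; set of 0 now {0, 8}
Step 3: union(6, 7) -> merged; set of 6 now {6, 7}
Step 4: union(8, 0) -> already same set; set of 8 now {0, 8}
Step 5: union(3, 5) -> merged; set of 3 now {3, 4, 5}
Step 6: union(0, 5) -> merged; set of 0 now {0, 3, 4, 5, 8}
Step 7: union(5, 4) -> already same set; set of 5 now {0, 3, 4, 5, 8}
Step 8: union(5, 1) -> merged; set of 5 now {0, 1, 3, 4, 5, 8}
Step 9: union(4, 8) -> already same set; set of 4 now {0, 1, 3, 4, 5, 8}
Step 10: union(5, 0) -> already same set; set of 5 now {0, 1, 3, 4, 5, 8}
Step 11: union(6, 5) -> merged; set of 6 now {0, 1, 3, 4, 5, 6, 7, 8}
Step 12: union(0, 4) -> already same set; set of 0 now {0, 1, 3, 4, 5, 6, 7, 8}
Step 13: union(4, 8) -> already same set; set of 4 now {0, 1, 3, 4, 5, 6, 7, 8}
Step 14: union(5, 4) -> already same set; set of 5 now {0, 1, 3, 4, 5, 6, 7, 8}
Step 15: union(6, 0) -> already same set; set of 6 now {0, 1, 3, 4, 5, 6, 7, 8}
Step 16: union(5, 7) -> already same set; set of 5 now {0, 1, 3, 4, 5, 6, 7, 8}
Step 17: union(5, 3) -> already same set; set of 5 now {0, 1, 3, 4, 5, 6, 7, 8}
Step 18: find(1) -> no change; set of 1 is {0, 1, 3, 4, 5, 6, 7, 8}
Component of 5: {0, 1, 3, 4, 5, 6, 7, 8}

Answer: 0, 1, 3, 4, 5, 6, 7, 8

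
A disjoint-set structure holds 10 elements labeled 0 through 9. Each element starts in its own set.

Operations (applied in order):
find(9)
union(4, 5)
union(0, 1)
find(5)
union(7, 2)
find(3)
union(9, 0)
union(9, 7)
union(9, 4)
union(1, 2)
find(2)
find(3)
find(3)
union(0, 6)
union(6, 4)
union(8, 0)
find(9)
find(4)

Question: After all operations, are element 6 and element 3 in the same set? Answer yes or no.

Step 1: find(9) -> no change; set of 9 is {9}
Step 2: union(4, 5) -> merged; set of 4 now {4, 5}
Step 3: union(0, 1) -> merged; set of 0 now {0, 1}
Step 4: find(5) -> no change; set of 5 is {4, 5}
Step 5: union(7, 2) -> merged; set of 7 now {2, 7}
Step 6: find(3) -> no change; set of 3 is {3}
Step 7: union(9, 0) -> merged; set of 9 now {0, 1, 9}
Step 8: union(9, 7) -> merged; set of 9 now {0, 1, 2, 7, 9}
Step 9: union(9, 4) -> merged; set of 9 now {0, 1, 2, 4, 5, 7, 9}
Step 10: union(1, 2) -> already same set; set of 1 now {0, 1, 2, 4, 5, 7, 9}
Step 11: find(2) -> no change; set of 2 is {0, 1, 2, 4, 5, 7, 9}
Step 12: find(3) -> no change; set of 3 is {3}
Step 13: find(3) -> no change; set of 3 is {3}
Step 14: union(0, 6) -> merged; set of 0 now {0, 1, 2, 4, 5, 6, 7, 9}
Step 15: union(6, 4) -> already same set; set of 6 now {0, 1, 2, 4, 5, 6, 7, 9}
Step 16: union(8, 0) -> merged; set of 8 now {0, 1, 2, 4, 5, 6, 7, 8, 9}
Step 17: find(9) -> no change; set of 9 is {0, 1, 2, 4, 5, 6, 7, 8, 9}
Step 18: find(4) -> no change; set of 4 is {0, 1, 2, 4, 5, 6, 7, 8, 9}
Set of 6: {0, 1, 2, 4, 5, 6, 7, 8, 9}; 3 is not a member.

Answer: no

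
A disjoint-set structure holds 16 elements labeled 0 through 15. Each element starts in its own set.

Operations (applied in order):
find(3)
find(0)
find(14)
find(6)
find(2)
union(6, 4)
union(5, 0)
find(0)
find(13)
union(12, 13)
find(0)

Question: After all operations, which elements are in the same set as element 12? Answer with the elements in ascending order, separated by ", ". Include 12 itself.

Step 1: find(3) -> no change; set of 3 is {3}
Step 2: find(0) -> no change; set of 0 is {0}
Step 3: find(14) -> no change; set of 14 is {14}
Step 4: find(6) -> no change; set of 6 is {6}
Step 5: find(2) -> no change; set of 2 is {2}
Step 6: union(6, 4) -> merged; set of 6 now {4, 6}
Step 7: union(5, 0) -> merged; set of 5 now {0, 5}
Step 8: find(0) -> no change; set of 0 is {0, 5}
Step 9: find(13) -> no change; set of 13 is {13}
Step 10: union(12, 13) -> merged; set of 12 now {12, 13}
Step 11: find(0) -> no change; set of 0 is {0, 5}
Component of 12: {12, 13}

Answer: 12, 13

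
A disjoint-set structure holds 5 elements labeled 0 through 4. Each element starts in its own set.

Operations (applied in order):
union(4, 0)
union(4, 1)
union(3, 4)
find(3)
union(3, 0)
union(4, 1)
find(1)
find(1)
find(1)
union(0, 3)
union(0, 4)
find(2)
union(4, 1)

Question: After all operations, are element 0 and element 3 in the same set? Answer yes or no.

Answer: yes

Derivation:
Step 1: union(4, 0) -> merged; set of 4 now {0, 4}
Step 2: union(4, 1) -> merged; set of 4 now {0, 1, 4}
Step 3: union(3, 4) -> merged; set of 3 now {0, 1, 3, 4}
Step 4: find(3) -> no change; set of 3 is {0, 1, 3, 4}
Step 5: union(3, 0) -> already same set; set of 3 now {0, 1, 3, 4}
Step 6: union(4, 1) -> already same set; set of 4 now {0, 1, 3, 4}
Step 7: find(1) -> no change; set of 1 is {0, 1, 3, 4}
Step 8: find(1) -> no change; set of 1 is {0, 1, 3, 4}
Step 9: find(1) -> no change; set of 1 is {0, 1, 3, 4}
Step 10: union(0, 3) -> already same set; set of 0 now {0, 1, 3, 4}
Step 11: union(0, 4) -> already same set; set of 0 now {0, 1, 3, 4}
Step 12: find(2) -> no change; set of 2 is {2}
Step 13: union(4, 1) -> already same set; set of 4 now {0, 1, 3, 4}
Set of 0: {0, 1, 3, 4}; 3 is a member.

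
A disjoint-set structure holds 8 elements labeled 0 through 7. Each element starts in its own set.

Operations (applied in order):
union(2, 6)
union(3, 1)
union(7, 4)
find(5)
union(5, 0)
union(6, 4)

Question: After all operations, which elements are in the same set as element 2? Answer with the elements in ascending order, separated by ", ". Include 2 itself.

Answer: 2, 4, 6, 7

Derivation:
Step 1: union(2, 6) -> merged; set of 2 now {2, 6}
Step 2: union(3, 1) -> merged; set of 3 now {1, 3}
Step 3: union(7, 4) -> merged; set of 7 now {4, 7}
Step 4: find(5) -> no change; set of 5 is {5}
Step 5: union(5, 0) -> merged; set of 5 now {0, 5}
Step 6: union(6, 4) -> merged; set of 6 now {2, 4, 6, 7}
Component of 2: {2, 4, 6, 7}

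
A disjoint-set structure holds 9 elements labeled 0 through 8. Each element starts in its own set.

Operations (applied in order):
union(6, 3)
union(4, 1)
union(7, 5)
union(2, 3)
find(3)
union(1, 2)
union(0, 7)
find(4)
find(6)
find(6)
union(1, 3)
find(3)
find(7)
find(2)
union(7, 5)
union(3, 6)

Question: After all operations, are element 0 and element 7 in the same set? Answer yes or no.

Answer: yes

Derivation:
Step 1: union(6, 3) -> merged; set of 6 now {3, 6}
Step 2: union(4, 1) -> merged; set of 4 now {1, 4}
Step 3: union(7, 5) -> merged; set of 7 now {5, 7}
Step 4: union(2, 3) -> merged; set of 2 now {2, 3, 6}
Step 5: find(3) -> no change; set of 3 is {2, 3, 6}
Step 6: union(1, 2) -> merged; set of 1 now {1, 2, 3, 4, 6}
Step 7: union(0, 7) -> merged; set of 0 now {0, 5, 7}
Step 8: find(4) -> no change; set of 4 is {1, 2, 3, 4, 6}
Step 9: find(6) -> no change; set of 6 is {1, 2, 3, 4, 6}
Step 10: find(6) -> no change; set of 6 is {1, 2, 3, 4, 6}
Step 11: union(1, 3) -> already same set; set of 1 now {1, 2, 3, 4, 6}
Step 12: find(3) -> no change; set of 3 is {1, 2, 3, 4, 6}
Step 13: find(7) -> no change; set of 7 is {0, 5, 7}
Step 14: find(2) -> no change; set of 2 is {1, 2, 3, 4, 6}
Step 15: union(7, 5) -> already same set; set of 7 now {0, 5, 7}
Step 16: union(3, 6) -> already same set; set of 3 now {1, 2, 3, 4, 6}
Set of 0: {0, 5, 7}; 7 is a member.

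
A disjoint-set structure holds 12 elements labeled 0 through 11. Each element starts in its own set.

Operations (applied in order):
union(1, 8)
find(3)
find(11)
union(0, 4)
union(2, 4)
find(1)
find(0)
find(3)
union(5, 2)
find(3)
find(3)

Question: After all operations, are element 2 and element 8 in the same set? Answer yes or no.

Answer: no

Derivation:
Step 1: union(1, 8) -> merged; set of 1 now {1, 8}
Step 2: find(3) -> no change; set of 3 is {3}
Step 3: find(11) -> no change; set of 11 is {11}
Step 4: union(0, 4) -> merged; set of 0 now {0, 4}
Step 5: union(2, 4) -> merged; set of 2 now {0, 2, 4}
Step 6: find(1) -> no change; set of 1 is {1, 8}
Step 7: find(0) -> no change; set of 0 is {0, 2, 4}
Step 8: find(3) -> no change; set of 3 is {3}
Step 9: union(5, 2) -> merged; set of 5 now {0, 2, 4, 5}
Step 10: find(3) -> no change; set of 3 is {3}
Step 11: find(3) -> no change; set of 3 is {3}
Set of 2: {0, 2, 4, 5}; 8 is not a member.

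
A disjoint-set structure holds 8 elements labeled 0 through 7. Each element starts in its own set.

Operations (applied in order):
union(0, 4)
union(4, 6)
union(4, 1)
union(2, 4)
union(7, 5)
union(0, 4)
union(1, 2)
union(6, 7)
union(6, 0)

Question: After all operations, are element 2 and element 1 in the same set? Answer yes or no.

Step 1: union(0, 4) -> merged; set of 0 now {0, 4}
Step 2: union(4, 6) -> merged; set of 4 now {0, 4, 6}
Step 3: union(4, 1) -> merged; set of 4 now {0, 1, 4, 6}
Step 4: union(2, 4) -> merged; set of 2 now {0, 1, 2, 4, 6}
Step 5: union(7, 5) -> merged; set of 7 now {5, 7}
Step 6: union(0, 4) -> already same set; set of 0 now {0, 1, 2, 4, 6}
Step 7: union(1, 2) -> already same set; set of 1 now {0, 1, 2, 4, 6}
Step 8: union(6, 7) -> merged; set of 6 now {0, 1, 2, 4, 5, 6, 7}
Step 9: union(6, 0) -> already same set; set of 6 now {0, 1, 2, 4, 5, 6, 7}
Set of 2: {0, 1, 2, 4, 5, 6, 7}; 1 is a member.

Answer: yes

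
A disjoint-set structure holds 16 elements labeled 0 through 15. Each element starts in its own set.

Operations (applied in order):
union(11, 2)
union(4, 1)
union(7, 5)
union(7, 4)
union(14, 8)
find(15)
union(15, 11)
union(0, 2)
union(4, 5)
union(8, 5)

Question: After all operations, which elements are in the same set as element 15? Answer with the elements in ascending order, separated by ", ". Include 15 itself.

Answer: 0, 2, 11, 15

Derivation:
Step 1: union(11, 2) -> merged; set of 11 now {2, 11}
Step 2: union(4, 1) -> merged; set of 4 now {1, 4}
Step 3: union(7, 5) -> merged; set of 7 now {5, 7}
Step 4: union(7, 4) -> merged; set of 7 now {1, 4, 5, 7}
Step 5: union(14, 8) -> merged; set of 14 now {8, 14}
Step 6: find(15) -> no change; set of 15 is {15}
Step 7: union(15, 11) -> merged; set of 15 now {2, 11, 15}
Step 8: union(0, 2) -> merged; set of 0 now {0, 2, 11, 15}
Step 9: union(4, 5) -> already same set; set of 4 now {1, 4, 5, 7}
Step 10: union(8, 5) -> merged; set of 8 now {1, 4, 5, 7, 8, 14}
Component of 15: {0, 2, 11, 15}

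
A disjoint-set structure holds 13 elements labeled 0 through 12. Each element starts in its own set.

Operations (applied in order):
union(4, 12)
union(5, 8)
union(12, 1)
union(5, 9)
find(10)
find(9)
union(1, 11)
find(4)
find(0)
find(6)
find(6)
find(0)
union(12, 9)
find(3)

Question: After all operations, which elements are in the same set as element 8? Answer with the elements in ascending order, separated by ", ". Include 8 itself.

Answer: 1, 4, 5, 8, 9, 11, 12

Derivation:
Step 1: union(4, 12) -> merged; set of 4 now {4, 12}
Step 2: union(5, 8) -> merged; set of 5 now {5, 8}
Step 3: union(12, 1) -> merged; set of 12 now {1, 4, 12}
Step 4: union(5, 9) -> merged; set of 5 now {5, 8, 9}
Step 5: find(10) -> no change; set of 10 is {10}
Step 6: find(9) -> no change; set of 9 is {5, 8, 9}
Step 7: union(1, 11) -> merged; set of 1 now {1, 4, 11, 12}
Step 8: find(4) -> no change; set of 4 is {1, 4, 11, 12}
Step 9: find(0) -> no change; set of 0 is {0}
Step 10: find(6) -> no change; set of 6 is {6}
Step 11: find(6) -> no change; set of 6 is {6}
Step 12: find(0) -> no change; set of 0 is {0}
Step 13: union(12, 9) -> merged; set of 12 now {1, 4, 5, 8, 9, 11, 12}
Step 14: find(3) -> no change; set of 3 is {3}
Component of 8: {1, 4, 5, 8, 9, 11, 12}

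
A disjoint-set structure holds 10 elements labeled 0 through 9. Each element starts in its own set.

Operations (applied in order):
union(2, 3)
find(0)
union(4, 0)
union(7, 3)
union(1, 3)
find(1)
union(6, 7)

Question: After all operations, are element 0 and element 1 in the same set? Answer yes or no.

Step 1: union(2, 3) -> merged; set of 2 now {2, 3}
Step 2: find(0) -> no change; set of 0 is {0}
Step 3: union(4, 0) -> merged; set of 4 now {0, 4}
Step 4: union(7, 3) -> merged; set of 7 now {2, 3, 7}
Step 5: union(1, 3) -> merged; set of 1 now {1, 2, 3, 7}
Step 6: find(1) -> no change; set of 1 is {1, 2, 3, 7}
Step 7: union(6, 7) -> merged; set of 6 now {1, 2, 3, 6, 7}
Set of 0: {0, 4}; 1 is not a member.

Answer: no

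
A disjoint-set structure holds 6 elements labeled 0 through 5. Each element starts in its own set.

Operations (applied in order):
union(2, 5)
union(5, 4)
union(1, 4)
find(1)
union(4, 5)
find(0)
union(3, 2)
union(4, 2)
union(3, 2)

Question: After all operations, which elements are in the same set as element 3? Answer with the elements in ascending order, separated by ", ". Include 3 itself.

Answer: 1, 2, 3, 4, 5

Derivation:
Step 1: union(2, 5) -> merged; set of 2 now {2, 5}
Step 2: union(5, 4) -> merged; set of 5 now {2, 4, 5}
Step 3: union(1, 4) -> merged; set of 1 now {1, 2, 4, 5}
Step 4: find(1) -> no change; set of 1 is {1, 2, 4, 5}
Step 5: union(4, 5) -> already same set; set of 4 now {1, 2, 4, 5}
Step 6: find(0) -> no change; set of 0 is {0}
Step 7: union(3, 2) -> merged; set of 3 now {1, 2, 3, 4, 5}
Step 8: union(4, 2) -> already same set; set of 4 now {1, 2, 3, 4, 5}
Step 9: union(3, 2) -> already same set; set of 3 now {1, 2, 3, 4, 5}
Component of 3: {1, 2, 3, 4, 5}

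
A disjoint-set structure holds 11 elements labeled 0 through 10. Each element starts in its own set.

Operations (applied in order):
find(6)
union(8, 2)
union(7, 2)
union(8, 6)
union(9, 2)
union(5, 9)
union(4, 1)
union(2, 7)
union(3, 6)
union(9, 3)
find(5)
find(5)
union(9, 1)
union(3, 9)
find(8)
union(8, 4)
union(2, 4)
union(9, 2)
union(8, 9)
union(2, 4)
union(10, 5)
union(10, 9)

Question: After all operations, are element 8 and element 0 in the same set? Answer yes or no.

Step 1: find(6) -> no change; set of 6 is {6}
Step 2: union(8, 2) -> merged; set of 8 now {2, 8}
Step 3: union(7, 2) -> merged; set of 7 now {2, 7, 8}
Step 4: union(8, 6) -> merged; set of 8 now {2, 6, 7, 8}
Step 5: union(9, 2) -> merged; set of 9 now {2, 6, 7, 8, 9}
Step 6: union(5, 9) -> merged; set of 5 now {2, 5, 6, 7, 8, 9}
Step 7: union(4, 1) -> merged; set of 4 now {1, 4}
Step 8: union(2, 7) -> already same set; set of 2 now {2, 5, 6, 7, 8, 9}
Step 9: union(3, 6) -> merged; set of 3 now {2, 3, 5, 6, 7, 8, 9}
Step 10: union(9, 3) -> already same set; set of 9 now {2, 3, 5, 6, 7, 8, 9}
Step 11: find(5) -> no change; set of 5 is {2, 3, 5, 6, 7, 8, 9}
Step 12: find(5) -> no change; set of 5 is {2, 3, 5, 6, 7, 8, 9}
Step 13: union(9, 1) -> merged; set of 9 now {1, 2, 3, 4, 5, 6, 7, 8, 9}
Step 14: union(3, 9) -> already same set; set of 3 now {1, 2, 3, 4, 5, 6, 7, 8, 9}
Step 15: find(8) -> no change; set of 8 is {1, 2, 3, 4, 5, 6, 7, 8, 9}
Step 16: union(8, 4) -> already same set; set of 8 now {1, 2, 3, 4, 5, 6, 7, 8, 9}
Step 17: union(2, 4) -> already same set; set of 2 now {1, 2, 3, 4, 5, 6, 7, 8, 9}
Step 18: union(9, 2) -> already same set; set of 9 now {1, 2, 3, 4, 5, 6, 7, 8, 9}
Step 19: union(8, 9) -> already same set; set of 8 now {1, 2, 3, 4, 5, 6, 7, 8, 9}
Step 20: union(2, 4) -> already same set; set of 2 now {1, 2, 3, 4, 5, 6, 7, 8, 9}
Step 21: union(10, 5) -> merged; set of 10 now {1, 2, 3, 4, 5, 6, 7, 8, 9, 10}
Step 22: union(10, 9) -> already same set; set of 10 now {1, 2, 3, 4, 5, 6, 7, 8, 9, 10}
Set of 8: {1, 2, 3, 4, 5, 6, 7, 8, 9, 10}; 0 is not a member.

Answer: no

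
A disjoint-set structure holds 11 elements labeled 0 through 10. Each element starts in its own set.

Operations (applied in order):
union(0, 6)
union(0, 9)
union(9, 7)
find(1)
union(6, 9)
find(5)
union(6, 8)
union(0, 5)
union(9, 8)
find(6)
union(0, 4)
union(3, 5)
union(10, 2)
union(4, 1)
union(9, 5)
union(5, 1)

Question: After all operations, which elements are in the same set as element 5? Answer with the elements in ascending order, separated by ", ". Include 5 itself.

Answer: 0, 1, 3, 4, 5, 6, 7, 8, 9

Derivation:
Step 1: union(0, 6) -> merged; set of 0 now {0, 6}
Step 2: union(0, 9) -> merged; set of 0 now {0, 6, 9}
Step 3: union(9, 7) -> merged; set of 9 now {0, 6, 7, 9}
Step 4: find(1) -> no change; set of 1 is {1}
Step 5: union(6, 9) -> already same set; set of 6 now {0, 6, 7, 9}
Step 6: find(5) -> no change; set of 5 is {5}
Step 7: union(6, 8) -> merged; set of 6 now {0, 6, 7, 8, 9}
Step 8: union(0, 5) -> merged; set of 0 now {0, 5, 6, 7, 8, 9}
Step 9: union(9, 8) -> already same set; set of 9 now {0, 5, 6, 7, 8, 9}
Step 10: find(6) -> no change; set of 6 is {0, 5, 6, 7, 8, 9}
Step 11: union(0, 4) -> merged; set of 0 now {0, 4, 5, 6, 7, 8, 9}
Step 12: union(3, 5) -> merged; set of 3 now {0, 3, 4, 5, 6, 7, 8, 9}
Step 13: union(10, 2) -> merged; set of 10 now {2, 10}
Step 14: union(4, 1) -> merged; set of 4 now {0, 1, 3, 4, 5, 6, 7, 8, 9}
Step 15: union(9, 5) -> already same set; set of 9 now {0, 1, 3, 4, 5, 6, 7, 8, 9}
Step 16: union(5, 1) -> already same set; set of 5 now {0, 1, 3, 4, 5, 6, 7, 8, 9}
Component of 5: {0, 1, 3, 4, 5, 6, 7, 8, 9}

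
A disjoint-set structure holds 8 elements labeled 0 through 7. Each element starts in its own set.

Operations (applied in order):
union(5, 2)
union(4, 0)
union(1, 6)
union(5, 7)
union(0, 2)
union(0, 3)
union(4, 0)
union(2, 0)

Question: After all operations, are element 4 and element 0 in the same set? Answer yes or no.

Answer: yes

Derivation:
Step 1: union(5, 2) -> merged; set of 5 now {2, 5}
Step 2: union(4, 0) -> merged; set of 4 now {0, 4}
Step 3: union(1, 6) -> merged; set of 1 now {1, 6}
Step 4: union(5, 7) -> merged; set of 5 now {2, 5, 7}
Step 5: union(0, 2) -> merged; set of 0 now {0, 2, 4, 5, 7}
Step 6: union(0, 3) -> merged; set of 0 now {0, 2, 3, 4, 5, 7}
Step 7: union(4, 0) -> already same set; set of 4 now {0, 2, 3, 4, 5, 7}
Step 8: union(2, 0) -> already same set; set of 2 now {0, 2, 3, 4, 5, 7}
Set of 4: {0, 2, 3, 4, 5, 7}; 0 is a member.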